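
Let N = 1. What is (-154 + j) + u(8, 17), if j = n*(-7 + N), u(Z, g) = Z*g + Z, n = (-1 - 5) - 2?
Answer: 38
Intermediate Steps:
n = -8 (n = -6 - 2 = -8)
u(Z, g) = Z + Z*g
j = 48 (j = -8*(-7 + 1) = -8*(-6) = 48)
(-154 + j) + u(8, 17) = (-154 + 48) + 8*(1 + 17) = -106 + 8*18 = -106 + 144 = 38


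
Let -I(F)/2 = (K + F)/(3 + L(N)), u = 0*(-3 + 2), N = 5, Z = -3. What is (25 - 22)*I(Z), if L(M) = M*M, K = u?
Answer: 9/14 ≈ 0.64286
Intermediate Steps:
u = 0 (u = 0*(-1) = 0)
K = 0
L(M) = M**2
I(F) = -F/14 (I(F) = -2*(0 + F)/(3 + 5**2) = -2*F/(3 + 25) = -2*F/28 = -F/14)
(25 - 22)*I(Z) = (25 - 22)*(-1/14*(-3)) = 3*(3/14) = 9/14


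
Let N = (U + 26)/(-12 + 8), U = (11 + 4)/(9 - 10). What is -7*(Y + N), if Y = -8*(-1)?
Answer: -147/4 ≈ -36.750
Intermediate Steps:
U = -15 (U = 15/(-1) = 15*(-1) = -15)
Y = 8
N = -11/4 (N = (-15 + 26)/(-12 + 8) = 11/(-4) = 11*(-¼) = -11/4 ≈ -2.7500)
-7*(Y + N) = -7*(8 - 11/4) = -7*21/4 = -147/4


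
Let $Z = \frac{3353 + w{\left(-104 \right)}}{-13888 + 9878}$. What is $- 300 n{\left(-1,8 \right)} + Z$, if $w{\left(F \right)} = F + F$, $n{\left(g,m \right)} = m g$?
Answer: $\frac{1924171}{802} \approx 2399.2$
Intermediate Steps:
$n{\left(g,m \right)} = g m$
$w{\left(F \right)} = 2 F$
$Z = - \frac{629}{802}$ ($Z = \frac{3353 + 2 \left(-104\right)}{-13888 + 9878} = \frac{3353 - 208}{-4010} = 3145 \left(- \frac{1}{4010}\right) = - \frac{629}{802} \approx -0.78429$)
$- 300 n{\left(-1,8 \right)} + Z = - 300 \left(\left(-1\right) 8\right) - \frac{629}{802} = \left(-300\right) \left(-8\right) - \frac{629}{802} = 2400 - \frac{629}{802} = \frac{1924171}{802}$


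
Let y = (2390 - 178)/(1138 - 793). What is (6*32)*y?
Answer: 141568/115 ≈ 1231.0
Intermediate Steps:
y = 2212/345 ≈ 6.4116
(6*32)*y = (6*32)*(2212/345) = 192*(2212/345) = 141568/115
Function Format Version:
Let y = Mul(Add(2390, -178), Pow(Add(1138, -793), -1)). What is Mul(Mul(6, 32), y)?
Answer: Rational(141568, 115) ≈ 1231.0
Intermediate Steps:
y = Rational(2212, 345) (y = Mul(2212, Pow(345, -1)) = Mul(2212, Rational(1, 345)) = Rational(2212, 345) ≈ 6.4116)
Mul(Mul(6, 32), y) = Mul(Mul(6, 32), Rational(2212, 345)) = Mul(192, Rational(2212, 345)) = Rational(141568, 115)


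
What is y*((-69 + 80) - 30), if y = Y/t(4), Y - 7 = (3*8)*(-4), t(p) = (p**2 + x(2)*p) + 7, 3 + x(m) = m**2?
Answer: 1691/27 ≈ 62.630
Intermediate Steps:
x(m) = -3 + m**2
t(p) = 7 + p + p**2 (t(p) = (p**2 + (-3 + 2**2)*p) + 7 = (p**2 + (-3 + 4)*p) + 7 = (p**2 + 1*p) + 7 = (p**2 + p) + 7 = (p + p**2) + 7 = 7 + p + p**2)
Y = -89 (Y = 7 + (3*8)*(-4) = 7 + 24*(-4) = 7 - 96 = -89)
y = -89/27 (y = -89/(7 + 4 + 4**2) = -89/(7 + 4 + 16) = -89/27 ≈ -3.2963)
y*((-69 + 80) - 30) = -89*((-69 + 80) - 30)/27 = -89*(11 - 30)/27 = -89/27*(-19) = 1691/27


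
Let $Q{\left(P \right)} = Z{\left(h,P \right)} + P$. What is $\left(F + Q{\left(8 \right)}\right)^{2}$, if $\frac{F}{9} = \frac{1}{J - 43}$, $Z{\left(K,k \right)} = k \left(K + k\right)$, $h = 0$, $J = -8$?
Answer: $\frac{1490841}{289} \approx 5158.6$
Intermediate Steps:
$F = - \frac{3}{17}$ ($F = \frac{9}{-8 - 43} = \frac{9}{-51} = 9 \left(- \frac{1}{51}\right) = - \frac{3}{17} \approx -0.17647$)
$Q{\left(P \right)} = P + P^{2}$ ($Q{\left(P \right)} = P \left(0 + P\right) + P = P P + P = P^{2} + P = P + P^{2}$)
$\left(F + Q{\left(8 \right)}\right)^{2} = \left(- \frac{3}{17} + 8 \left(1 + 8\right)\right)^{2} = \left(- \frac{3}{17} + 8 \cdot 9\right)^{2} = \left(- \frac{3}{17} + 72\right)^{2} = \left(\frac{1221}{17}\right)^{2} = \frac{1490841}{289}$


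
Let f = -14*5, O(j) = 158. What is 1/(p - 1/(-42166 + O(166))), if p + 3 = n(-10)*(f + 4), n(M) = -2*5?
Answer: 42008/27599257 ≈ 0.0015221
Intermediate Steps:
n(M) = -10
f = -70 (f = -1*70 = -70)
p = 657 (p = -3 - 10*(-70 + 4) = -3 - 10*(-66) = -3 + 660 = 657)
1/(p - 1/(-42166 + O(166))) = 1/(657 - 1/(-42166 + 158)) = 1/(657 - 1/(-42008)) = 1/(657 - 1*(-1/42008)) = 1/(657 + 1/42008) = 1/(27599257/42008) = 42008/27599257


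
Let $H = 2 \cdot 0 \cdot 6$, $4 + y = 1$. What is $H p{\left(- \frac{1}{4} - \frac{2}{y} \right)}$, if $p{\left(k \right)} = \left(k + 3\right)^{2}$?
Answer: $0$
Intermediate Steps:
$y = -3$ ($y = -4 + 1 = -3$)
$p{\left(k \right)} = \left(3 + k\right)^{2}$
$H = 0$ ($H = 0 \cdot 6 = 0$)
$H p{\left(- \frac{1}{4} - \frac{2}{y} \right)} = 0 \left(3 - \left(\frac{1}{4} - \frac{2}{3}\right)\right)^{2} = 0 \left(3 - - \frac{5}{12}\right)^{2} = 0 \left(3 + \left(- \frac{1}{4} + \frac{2}{3}\right)\right)^{2} = 0 \left(3 + \frac{5}{12}\right)^{2} = 0 \left(\frac{41}{12}\right)^{2} = 0 \cdot \frac{1681}{144} = 0$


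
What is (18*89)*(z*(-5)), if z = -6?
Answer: 48060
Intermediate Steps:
(18*89)*(z*(-5)) = (18*89)*(-6*(-5)) = 1602*30 = 48060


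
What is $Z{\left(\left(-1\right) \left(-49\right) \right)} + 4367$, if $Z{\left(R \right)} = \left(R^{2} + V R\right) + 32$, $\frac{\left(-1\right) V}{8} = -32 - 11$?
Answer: $23656$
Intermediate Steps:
$V = 344$ ($V = - 8 \left(-32 - 11\right) = \left(-8\right) \left(-43\right) = 344$)
$Z{\left(R \right)} = 32 + R^{2} + 344 R$ ($Z{\left(R \right)} = \left(R^{2} + 344 R\right) + 32 = 32 + R^{2} + 344 R$)
$Z{\left(\left(-1\right) \left(-49\right) \right)} + 4367 = \left(32 + \left(\left(-1\right) \left(-49\right)\right)^{2} + 344 \left(\left(-1\right) \left(-49\right)\right)\right) + 4367 = \left(32 + 49^{2} + 344 \cdot 49\right) + 4367 = \left(32 + 2401 + 16856\right) + 4367 = 19289 + 4367 = 23656$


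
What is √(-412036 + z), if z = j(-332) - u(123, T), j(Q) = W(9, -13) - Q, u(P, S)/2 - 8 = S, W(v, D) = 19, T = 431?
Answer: I*√412563 ≈ 642.31*I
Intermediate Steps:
u(P, S) = 16 + 2*S
j(Q) = 19 - Q
z = -527 (z = (19 - 1*(-332)) - (16 + 2*431) = (19 + 332) - (16 + 862) = 351 - 1*878 = 351 - 878 = -527)
√(-412036 + z) = √(-412036 - 527) = √(-412563) = I*√412563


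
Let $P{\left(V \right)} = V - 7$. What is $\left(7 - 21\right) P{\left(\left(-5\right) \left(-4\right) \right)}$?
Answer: $-182$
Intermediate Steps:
$P{\left(V \right)} = -7 + V$
$\left(7 - 21\right) P{\left(\left(-5\right) \left(-4\right) \right)} = \left(7 - 21\right) \left(-7 - -20\right) = - 14 \left(-7 + 20\right) = \left(-14\right) 13 = -182$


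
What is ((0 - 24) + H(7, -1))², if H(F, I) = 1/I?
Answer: 625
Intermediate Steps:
((0 - 24) + H(7, -1))² = ((0 - 24) + 1/(-1))² = (-24 - 1)² = (-25)² = 625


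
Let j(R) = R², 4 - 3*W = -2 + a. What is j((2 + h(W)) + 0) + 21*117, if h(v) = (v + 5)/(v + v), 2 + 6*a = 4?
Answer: 714298/289 ≈ 2471.6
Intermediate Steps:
a = ⅓ (a = -⅓ + (⅙)*4 = -⅓ + ⅔ = ⅓ ≈ 0.33333)
W = 17/9 (W = 4/3 - (-2 + ⅓)/3 = 4/3 - ⅓*(-5/3) = 4/3 + 5/9 = 17/9 ≈ 1.8889)
h(v) = (5 + v)/(2*v) (h(v) = (5 + v)/((2*v)) = (5 + v)*(1/(2*v)) = (5 + v)/(2*v))
j((2 + h(W)) + 0) + 21*117 = ((2 + (5 + 17/9)/(2*(17/9))) + 0)² + 21*117 = ((2 + (½)*(9/17)*(62/9)) + 0)² + 2457 = ((2 + 31/17) + 0)² + 2457 = (65/17 + 0)² + 2457 = (65/17)² + 2457 = 4225/289 + 2457 = 714298/289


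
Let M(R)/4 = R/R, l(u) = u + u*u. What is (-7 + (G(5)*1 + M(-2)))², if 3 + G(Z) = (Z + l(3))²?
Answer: 80089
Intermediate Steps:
l(u) = u + u²
G(Z) = -3 + (12 + Z)² (G(Z) = -3 + (Z + 3*(1 + 3))² = -3 + (Z + 3*4)² = -3 + (Z + 12)² = -3 + (12 + Z)²)
M(R) = 4 (M(R) = 4*(R/R) = 4*1 = 4)
(-7 + (G(5)*1 + M(-2)))² = (-7 + ((-3 + (12 + 5)²)*1 + 4))² = (-7 + ((-3 + 17²)*1 + 4))² = (-7 + ((-3 + 289)*1 + 4))² = (-7 + (286*1 + 4))² = (-7 + (286 + 4))² = (-7 + 290)² = 283² = 80089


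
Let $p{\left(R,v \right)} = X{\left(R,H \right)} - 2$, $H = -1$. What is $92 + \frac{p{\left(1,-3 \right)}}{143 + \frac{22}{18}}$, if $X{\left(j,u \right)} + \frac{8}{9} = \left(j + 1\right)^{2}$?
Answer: $\frac{59713}{649} \approx 92.008$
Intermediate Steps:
$X{\left(j,u \right)} = - \frac{8}{9} + \left(1 + j\right)^{2}$ ($X{\left(j,u \right)} = - \frac{8}{9} + \left(j + 1\right)^{2} = - \frac{8}{9} + \left(1 + j\right)^{2}$)
$p{\left(R,v \right)} = - \frac{26}{9} + \left(1 + R\right)^{2}$ ($p{\left(R,v \right)} = \left(- \frac{8}{9} + \left(1 + R\right)^{2}\right) - 2 = - \frac{26}{9} + \left(1 + R\right)^{2}$)
$92 + \frac{p{\left(1,-3 \right)}}{143 + \frac{22}{18}} = 92 + \frac{- \frac{26}{9} + \left(1 + 1\right)^{2}}{143 + \frac{22}{18}} = 92 + \frac{- \frac{26}{9} + 2^{2}}{143 + 22 \cdot \frac{1}{18}} = 92 + \frac{- \frac{26}{9} + 4}{143 + \frac{11}{9}} = 92 + \frac{1}{\frac{1298}{9}} \cdot \frac{10}{9} = 92 + \frac{9}{1298} \cdot \frac{10}{9} = 92 + \frac{5}{649} = \frac{59713}{649}$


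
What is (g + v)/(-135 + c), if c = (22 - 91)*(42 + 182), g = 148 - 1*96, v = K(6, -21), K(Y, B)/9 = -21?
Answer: 137/15591 ≈ 0.0087871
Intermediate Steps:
K(Y, B) = -189 (K(Y, B) = 9*(-21) = -189)
v = -189
g = 52 (g = 148 - 96 = 52)
c = -15456 (c = -69*224 = -15456)
(g + v)/(-135 + c) = (52 - 189)/(-135 - 15456) = -137/(-15591) = -137*(-1/15591) = 137/15591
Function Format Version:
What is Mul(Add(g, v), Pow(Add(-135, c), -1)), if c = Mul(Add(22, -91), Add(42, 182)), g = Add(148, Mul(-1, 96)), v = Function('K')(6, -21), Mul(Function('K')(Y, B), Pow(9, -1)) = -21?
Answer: Rational(137, 15591) ≈ 0.0087871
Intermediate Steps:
Function('K')(Y, B) = -189 (Function('K')(Y, B) = Mul(9, -21) = -189)
v = -189
g = 52 (g = Add(148, -96) = 52)
c = -15456 (c = Mul(-69, 224) = -15456)
Mul(Add(g, v), Pow(Add(-135, c), -1)) = Mul(Add(52, -189), Pow(Add(-135, -15456), -1)) = Mul(-137, Pow(-15591, -1)) = Mul(-137, Rational(-1, 15591)) = Rational(137, 15591)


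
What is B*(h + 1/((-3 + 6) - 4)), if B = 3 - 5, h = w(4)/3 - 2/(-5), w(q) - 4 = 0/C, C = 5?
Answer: -22/15 ≈ -1.4667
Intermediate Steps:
w(q) = 4 (w(q) = 4 + 0/5 = 4 + 0*(⅕) = 4 + 0 = 4)
h = 26/15 (h = 4/3 - 2/(-5) = 4*(⅓) - 2*(-⅕) = 4/3 + ⅖ = 26/15 ≈ 1.7333)
B = -2
B*(h + 1/((-3 + 6) - 4)) = -2*(26/15 + 1/((-3 + 6) - 4)) = -2*(26/15 + 1/(3 - 4)) = -2*(26/15 + 1/(-1)) = -2*(26/15 - 1) = -2*11/15 = -22/15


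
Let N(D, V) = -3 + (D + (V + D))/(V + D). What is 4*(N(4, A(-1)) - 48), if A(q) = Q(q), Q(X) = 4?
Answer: -198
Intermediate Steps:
A(q) = 4
N(D, V) = -3 + (V + 2*D)/(D + V) (N(D, V) = -3 + (D + (D + V))/(D + V) = -3 + (V + 2*D)/(D + V))
4*(N(4, A(-1)) - 48) = 4*((-1*4 - 2*4)/(4 + 4) - 48) = 4*((-4 - 8)/8 - 48) = 4*((1/8)*(-12) - 48) = 4*(-3/2 - 48) = 4*(-99/2) = -198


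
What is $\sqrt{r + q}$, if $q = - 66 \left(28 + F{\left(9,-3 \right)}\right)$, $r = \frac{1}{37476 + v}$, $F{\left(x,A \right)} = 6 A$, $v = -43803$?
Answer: $\frac{13 i \sqrt{17370427}}{2109} \approx 25.69 i$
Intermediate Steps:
$r = - \frac{1}{6327}$ ($r = \frac{1}{37476 - 43803} = \frac{1}{-6327} = - \frac{1}{6327} \approx -0.00015805$)
$q = -660$ ($q = - 66 \left(28 + 6 \left(-3\right)\right) = - 66 \left(28 - 18\right) = \left(-66\right) 10 = -660$)
$\sqrt{r + q} = \sqrt{- \frac{1}{6327} - 660} = \sqrt{- \frac{4175821}{6327}} = \frac{13 i \sqrt{17370427}}{2109}$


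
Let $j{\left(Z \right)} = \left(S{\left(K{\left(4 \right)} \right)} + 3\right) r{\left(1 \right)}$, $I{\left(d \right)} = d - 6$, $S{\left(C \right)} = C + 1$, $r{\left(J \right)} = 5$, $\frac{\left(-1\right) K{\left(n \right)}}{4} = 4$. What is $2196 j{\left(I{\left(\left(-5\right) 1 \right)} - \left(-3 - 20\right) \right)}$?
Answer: $-131760$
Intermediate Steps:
$K{\left(n \right)} = -16$ ($K{\left(n \right)} = \left(-4\right) 4 = -16$)
$S{\left(C \right)} = 1 + C$
$I{\left(d \right)} = -6 + d$ ($I{\left(d \right)} = d - 6 = -6 + d$)
$j{\left(Z \right)} = -60$ ($j{\left(Z \right)} = \left(\left(1 - 16\right) + 3\right) 5 = \left(-15 + 3\right) 5 = \left(-12\right) 5 = -60$)
$2196 j{\left(I{\left(\left(-5\right) 1 \right)} - \left(-3 - 20\right) \right)} = 2196 \left(-60\right) = -131760$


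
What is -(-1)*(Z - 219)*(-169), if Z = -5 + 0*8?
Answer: 37856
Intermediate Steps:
Z = -5 (Z = -5 + 0 = -5)
-(-1)*(Z - 219)*(-169) = -(-1)*(-5 - 219)*(-169) = -(-1)*(-224*(-169)) = -(-1)*37856 = -1*(-37856) = 37856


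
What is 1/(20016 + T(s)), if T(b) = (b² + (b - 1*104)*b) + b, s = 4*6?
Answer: 1/18696 ≈ 5.3487e-5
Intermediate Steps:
s = 24
T(b) = b + b² + b*(-104 + b) (T(b) = (b² + (b - 104)*b) + b = (b² + (-104 + b)*b) + b = (b² + b*(-104 + b)) + b = b + b² + b*(-104 + b))
1/(20016 + T(s)) = 1/(20016 + 24*(-103 + 2*24)) = 1/(20016 + 24*(-103 + 48)) = 1/(20016 + 24*(-55)) = 1/(20016 - 1320) = 1/18696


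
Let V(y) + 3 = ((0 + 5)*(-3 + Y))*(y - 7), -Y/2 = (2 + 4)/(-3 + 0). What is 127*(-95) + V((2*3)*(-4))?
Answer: -12223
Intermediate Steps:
Y = 4 (Y = -2*(2 + 4)/(-3 + 0) = -12/(-3) = -12*(-1)/3 = -2*(-2) = 4)
V(y) = -38 + 5*y (V(y) = -3 + ((0 + 5)*(-3 + 4))*(y - 7) = -3 + (5*1)*(-7 + y) = -3 + 5*(-7 + y) = -3 + (-35 + 5*y) = -38 + 5*y)
127*(-95) + V((2*3)*(-4)) = 127*(-95) + (-38 + 5*((2*3)*(-4))) = -12065 + (-38 + 5*(6*(-4))) = -12065 + (-38 + 5*(-24)) = -12065 + (-38 - 120) = -12065 - 158 = -12223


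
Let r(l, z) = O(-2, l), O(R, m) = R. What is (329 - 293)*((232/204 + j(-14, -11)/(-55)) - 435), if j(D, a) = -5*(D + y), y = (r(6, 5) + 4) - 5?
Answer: -2931168/187 ≈ -15675.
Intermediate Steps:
r(l, z) = -2
y = -3 (y = (-2 + 4) - 5 = 2 - 5 = -3)
j(D, a) = 15 - 5*D (j(D, a) = -5*(D - 3) = -5*(-3 + D) = 15 - 5*D)
(329 - 293)*((232/204 + j(-14, -11)/(-55)) - 435) = (329 - 293)*((232/204 + (15 - 5*(-14))/(-55)) - 435) = 36*((232*(1/204) + (15 + 70)*(-1/55)) - 435) = 36*((58/51 + 85*(-1/55)) - 435) = 36*((58/51 - 17/11) - 435) = 36*(-229/561 - 435) = 36*(-244264/561) = -2931168/187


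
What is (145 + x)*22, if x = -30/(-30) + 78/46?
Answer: 74734/23 ≈ 3249.3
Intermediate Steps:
x = 62/23 (x = -30*(-1/30) + 78*(1/46) = 1 + 39/23 = 62/23 ≈ 2.6957)
(145 + x)*22 = (145 + 62/23)*22 = (3397/23)*22 = 74734/23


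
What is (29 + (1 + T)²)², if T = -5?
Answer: 2025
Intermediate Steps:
(29 + (1 + T)²)² = (29 + (1 - 5)²)² = (29 + (-4)²)² = (29 + 16)² = 45² = 2025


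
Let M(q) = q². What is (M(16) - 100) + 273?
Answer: 429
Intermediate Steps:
(M(16) - 100) + 273 = (16² - 100) + 273 = (256 - 100) + 273 = 156 + 273 = 429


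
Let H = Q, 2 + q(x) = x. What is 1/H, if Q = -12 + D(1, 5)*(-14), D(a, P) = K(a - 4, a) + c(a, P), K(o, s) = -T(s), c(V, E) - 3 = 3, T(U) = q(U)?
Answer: -1/110 ≈ -0.0090909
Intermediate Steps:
q(x) = -2 + x
T(U) = -2 + U
c(V, E) = 6 (c(V, E) = 3 + 3 = 6)
K(o, s) = 2 - s (K(o, s) = -(-2 + s) = 2 - s)
D(a, P) = 8 - a (D(a, P) = (2 - a) + 6 = 8 - a)
Q = -110 (Q = -12 + (8 - 1*1)*(-14) = -12 + (8 - 1)*(-14) = -12 + 7*(-14) = -12 - 98 = -110)
H = -110
1/H = 1/(-110) = -1/110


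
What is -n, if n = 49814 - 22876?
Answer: -26938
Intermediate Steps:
n = 26938
-n = -1*26938 = -26938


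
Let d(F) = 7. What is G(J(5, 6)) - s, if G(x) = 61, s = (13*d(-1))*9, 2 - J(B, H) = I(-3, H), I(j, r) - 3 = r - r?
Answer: -758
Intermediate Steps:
I(j, r) = 3 (I(j, r) = 3 + (r - r) = 3 + 0 = 3)
J(B, H) = -1 (J(B, H) = 2 - 1*3 = 2 - 3 = -1)
s = 819 (s = (13*7)*9 = 91*9 = 819)
G(J(5, 6)) - s = 61 - 1*819 = 61 - 819 = -758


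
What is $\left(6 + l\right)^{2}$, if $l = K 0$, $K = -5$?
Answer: $36$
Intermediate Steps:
$l = 0$ ($l = \left(-5\right) 0 = 0$)
$\left(6 + l\right)^{2} = \left(6 + 0\right)^{2} = 6^{2} = 36$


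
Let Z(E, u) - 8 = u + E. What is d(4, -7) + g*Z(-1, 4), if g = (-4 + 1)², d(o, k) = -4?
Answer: 95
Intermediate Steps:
Z(E, u) = 8 + E + u (Z(E, u) = 8 + (u + E) = 8 + (E + u) = 8 + E + u)
g = 9 (g = (-3)² = 9)
d(4, -7) + g*Z(-1, 4) = -4 + 9*(8 - 1 + 4) = -4 + 9*11 = -4 + 99 = 95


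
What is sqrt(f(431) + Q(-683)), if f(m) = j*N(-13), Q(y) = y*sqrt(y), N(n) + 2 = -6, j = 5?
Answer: sqrt(-40 - 683*I*sqrt(683)) ≈ 94.366 - 94.577*I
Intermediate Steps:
N(n) = -8 (N(n) = -2 - 6 = -8)
Q(y) = y**(3/2)
f(m) = -40 (f(m) = 5*(-8) = -40)
sqrt(f(431) + Q(-683)) = sqrt(-40 + (-683)**(3/2)) = sqrt(-40 - 683*I*sqrt(683))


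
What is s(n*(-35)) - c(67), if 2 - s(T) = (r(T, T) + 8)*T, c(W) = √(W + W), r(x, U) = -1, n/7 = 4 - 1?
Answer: 5147 - √134 ≈ 5135.4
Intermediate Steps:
n = 21 (n = 7*(4 - 1) = 7*3 = 21)
c(W) = √2*√W (c(W) = √(2*W) = √2*√W)
s(T) = 2 - 7*T (s(T) = 2 - (-1 + 8)*T = 2 - 7*T)
s(n*(-35)) - c(67) = (2 - 147*(-35)) - √2*√67 = (2 - 7*(-735)) - √134 = (2 + 5145) - √134 = 5147 - √134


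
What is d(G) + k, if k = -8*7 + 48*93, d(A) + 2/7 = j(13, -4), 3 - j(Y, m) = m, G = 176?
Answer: 30903/7 ≈ 4414.7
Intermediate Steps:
j(Y, m) = 3 - m
d(A) = 47/7 (d(A) = -2/7 + (3 - 1*(-4)) = -2/7 + (3 + 4) = -2/7 + 7 = 47/7)
k = 4408 (k = -56 + 4464 = 4408)
d(G) + k = 47/7 + 4408 = 30903/7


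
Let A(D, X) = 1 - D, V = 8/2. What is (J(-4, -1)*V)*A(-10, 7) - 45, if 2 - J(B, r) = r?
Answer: 87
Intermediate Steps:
J(B, r) = 2 - r
V = 4 (V = 8*(½) = 4)
(J(-4, -1)*V)*A(-10, 7) - 45 = ((2 - 1*(-1))*4)*(1 - 1*(-10)) - 45 = ((2 + 1)*4)*(1 + 10) - 45 = (3*4)*11 - 45 = 12*11 - 45 = 132 - 45 = 87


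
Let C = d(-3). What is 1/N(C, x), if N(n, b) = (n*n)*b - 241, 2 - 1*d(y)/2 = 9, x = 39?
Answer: 1/7403 ≈ 0.00013508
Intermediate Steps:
d(y) = -14 (d(y) = 4 - 2*9 = 4 - 18 = -14)
C = -14
N(n, b) = -241 + b*n² (N(n, b) = n²*b - 241 = b*n² - 241 = -241 + b*n²)
1/N(C, x) = 1/(-241 + 39*(-14)²) = 1/(-241 + 39*196) = 1/(-241 + 7644) = 1/7403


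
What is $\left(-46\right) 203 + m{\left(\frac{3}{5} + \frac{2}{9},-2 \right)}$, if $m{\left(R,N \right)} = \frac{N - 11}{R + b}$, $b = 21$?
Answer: $- \frac{9170501}{982} \approx -9338.6$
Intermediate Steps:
$m{\left(R,N \right)} = \frac{-11 + N}{21 + R}$ ($m{\left(R,N \right)} = \frac{N - 11}{R + 21} = \frac{-11 + N}{21 + R}$)
$\left(-46\right) 203 + m{\left(\frac{3}{5} + \frac{2}{9},-2 \right)} = \left(-46\right) 203 + \frac{-11 - 2}{21 + \left(\frac{3}{5} + \frac{2}{9}\right)} = -9338 + \frac{1}{21 + \left(3 \cdot \frac{1}{5} + 2 \cdot \frac{1}{9}\right)} \left(-13\right) = -9338 + \frac{1}{21 + \left(\frac{3}{5} + \frac{2}{9}\right)} \left(-13\right) = -9338 + \frac{1}{21 + \frac{37}{45}} \left(-13\right) = -9338 + \frac{1}{\frac{982}{45}} \left(-13\right) = -9338 + \frac{45}{982} \left(-13\right) = -9338 - \frac{585}{982} = - \frac{9170501}{982}$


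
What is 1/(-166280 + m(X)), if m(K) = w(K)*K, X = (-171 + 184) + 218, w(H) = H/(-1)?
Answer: -1/219641 ≈ -4.5529e-6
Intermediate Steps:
w(H) = -H (w(H) = H*(-1) = -H)
X = 231 (X = 13 + 218 = 231)
m(K) = -K² (m(K) = (-K)*K = -K²)
1/(-166280 + m(X)) = 1/(-166280 - 1*231²) = 1/(-166280 - 1*53361) = 1/(-166280 - 53361) = 1/(-219641) = -1/219641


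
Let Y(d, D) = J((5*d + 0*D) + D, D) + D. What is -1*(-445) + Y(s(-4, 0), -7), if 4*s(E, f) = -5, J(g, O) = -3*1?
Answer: 435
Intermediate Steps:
J(g, O) = -3
s(E, f) = -5/4 (s(E, f) = (1/4)*(-5) = -5/4)
Y(d, D) = -3 + D
-1*(-445) + Y(s(-4, 0), -7) = -1*(-445) + (-3 - 7) = 445 - 10 = 435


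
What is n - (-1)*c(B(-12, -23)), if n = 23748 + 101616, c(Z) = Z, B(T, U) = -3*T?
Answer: 125400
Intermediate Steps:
n = 125364
n - (-1)*c(B(-12, -23)) = 125364 - (-1)*(-3*(-12)) = 125364 - (-1)*36 = 125364 - 1*(-36) = 125364 + 36 = 125400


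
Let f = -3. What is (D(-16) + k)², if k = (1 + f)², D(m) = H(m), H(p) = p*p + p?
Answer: 59536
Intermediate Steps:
H(p) = p + p² (H(p) = p² + p = p + p²)
D(m) = m*(1 + m)
k = 4 (k = (1 - 3)² = (-2)² = 4)
(D(-16) + k)² = (-16*(1 - 16) + 4)² = (-16*(-15) + 4)² = (240 + 4)² = 244² = 59536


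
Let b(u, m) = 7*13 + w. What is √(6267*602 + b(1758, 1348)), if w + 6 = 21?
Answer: 2*√943210 ≈ 1942.4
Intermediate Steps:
w = 15 (w = -6 + 21 = 15)
b(u, m) = 106 (b(u, m) = 7*13 + 15 = 91 + 15 = 106)
√(6267*602 + b(1758, 1348)) = √(6267*602 + 106) = √(3772734 + 106) = √3772840 = 2*√943210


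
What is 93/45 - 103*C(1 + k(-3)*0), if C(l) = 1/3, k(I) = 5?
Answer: -484/15 ≈ -32.267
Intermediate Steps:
C(l) = ⅓
93/45 - 103*C(1 + k(-3)*0) = 93/45 - 103*⅓ = 93*(1/45) - 103/3 = 31/15 - 103/3 = -484/15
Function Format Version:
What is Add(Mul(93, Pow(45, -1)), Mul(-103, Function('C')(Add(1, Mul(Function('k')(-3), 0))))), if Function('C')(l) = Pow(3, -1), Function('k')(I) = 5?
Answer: Rational(-484, 15) ≈ -32.267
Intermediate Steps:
Function('C')(l) = Rational(1, 3)
Add(Mul(93, Pow(45, -1)), Mul(-103, Function('C')(Add(1, Mul(Function('k')(-3), 0))))) = Add(Mul(93, Pow(45, -1)), Mul(-103, Rational(1, 3))) = Add(Mul(93, Rational(1, 45)), Rational(-103, 3)) = Add(Rational(31, 15), Rational(-103, 3)) = Rational(-484, 15)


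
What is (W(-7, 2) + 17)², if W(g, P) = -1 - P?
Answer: 196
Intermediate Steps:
(W(-7, 2) + 17)² = ((-1 - 1*2) + 17)² = ((-1 - 2) + 17)² = (-3 + 17)² = 14² = 196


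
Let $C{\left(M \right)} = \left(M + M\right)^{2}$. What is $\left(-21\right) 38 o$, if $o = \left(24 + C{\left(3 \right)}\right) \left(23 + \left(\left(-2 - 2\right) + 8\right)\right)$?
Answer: $-1292760$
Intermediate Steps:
$C{\left(M \right)} = 4 M^{2}$ ($C{\left(M \right)} = \left(2 M\right)^{2} = 4 M^{2}$)
$o = 1620$ ($o = \left(24 + 4 \cdot 3^{2}\right) \left(23 + \left(\left(-2 - 2\right) + 8\right)\right) = \left(24 + 4 \cdot 9\right) \left(23 + \left(-4 + 8\right)\right) = \left(24 + 36\right) \left(23 + 4\right) = 60 \cdot 27 = 1620$)
$\left(-21\right) 38 o = \left(-21\right) 38 \cdot 1620 = \left(-798\right) 1620 = -1292760$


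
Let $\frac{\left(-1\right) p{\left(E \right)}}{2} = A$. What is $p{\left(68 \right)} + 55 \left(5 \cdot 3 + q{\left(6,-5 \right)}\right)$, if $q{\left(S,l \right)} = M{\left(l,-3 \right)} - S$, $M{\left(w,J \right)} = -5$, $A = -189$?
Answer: $598$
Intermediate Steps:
$p{\left(E \right)} = 378$ ($p{\left(E \right)} = \left(-2\right) \left(-189\right) = 378$)
$q{\left(S,l \right)} = -5 - S$
$p{\left(68 \right)} + 55 \left(5 \cdot 3 + q{\left(6,-5 \right)}\right) = 378 + 55 \left(5 \cdot 3 - 11\right) = 378 + 55 \left(15 - 11\right) = 378 + 55 \cdot 4 = 378 + 220 = 598$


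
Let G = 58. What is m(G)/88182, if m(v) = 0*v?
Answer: 0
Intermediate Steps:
m(v) = 0
m(G)/88182 = 0/88182 = 0*(1/88182) = 0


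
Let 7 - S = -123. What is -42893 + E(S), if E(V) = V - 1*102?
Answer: -42865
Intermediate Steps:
S = 130 (S = 7 - 1*(-123) = 7 + 123 = 130)
E(V) = -102 + V (E(V) = V - 102 = -102 + V)
-42893 + E(S) = -42893 + (-102 + 130) = -42893 + 28 = -42865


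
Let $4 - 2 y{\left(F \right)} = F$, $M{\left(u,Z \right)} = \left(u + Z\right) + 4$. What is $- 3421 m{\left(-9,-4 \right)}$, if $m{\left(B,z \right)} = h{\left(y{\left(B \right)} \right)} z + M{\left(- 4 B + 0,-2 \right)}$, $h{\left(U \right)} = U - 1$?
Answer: $-54736$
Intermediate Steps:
$M{\left(u,Z \right)} = 4 + Z + u$ ($M{\left(u,Z \right)} = \left(Z + u\right) + 4 = 4 + Z + u$)
$y{\left(F \right)} = 2 - \frac{F}{2}$
$h{\left(U \right)} = -1 + U$
$m{\left(B,z \right)} = 2 - 4 B + z \left(1 - \frac{B}{2}\right)$ ($m{\left(B,z \right)} = \left(-1 - \left(-2 + \frac{B}{2}\right)\right) z + \left(4 - 2 + \left(- 4 B + 0\right)\right) = \left(1 - \frac{B}{2}\right) z - \left(-2 + 4 B\right) = z \left(1 - \frac{B}{2}\right) - \left(-2 + 4 B\right) = 2 - 4 B + z \left(1 - \frac{B}{2}\right)$)
$- 3421 m{\left(-9,-4 \right)} = - 3421 \left(2 - -36 - - 2 \left(-2 - 9\right)\right) = - 3421 \left(2 + 36 - \left(-2\right) \left(-11\right)\right) = - 3421 \left(2 + 36 - 22\right) = \left(-3421\right) 16 = -54736$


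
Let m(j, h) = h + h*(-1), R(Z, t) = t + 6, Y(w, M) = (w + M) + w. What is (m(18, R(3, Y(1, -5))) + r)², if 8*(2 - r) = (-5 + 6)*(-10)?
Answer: 169/16 ≈ 10.563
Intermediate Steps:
Y(w, M) = M + 2*w (Y(w, M) = (M + w) + w = M + 2*w)
R(Z, t) = 6 + t
m(j, h) = 0 (m(j, h) = h - h = 0)
r = 13/4 (r = 2 - (-5 + 6)*(-10)/8 = 2 - (-10)/8 = 2 - ⅛*(-10) = 2 + 5/4 = 13/4 ≈ 3.2500)
(m(18, R(3, Y(1, -5))) + r)² = (0 + 13/4)² = (13/4)² = 169/16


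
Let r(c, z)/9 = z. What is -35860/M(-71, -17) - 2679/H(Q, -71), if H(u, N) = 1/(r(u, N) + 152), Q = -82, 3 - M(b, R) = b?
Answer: 48254971/37 ≈ 1.3042e+6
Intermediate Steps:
r(c, z) = 9*z
M(b, R) = 3 - b
H(u, N) = 1/(152 + 9*N) (H(u, N) = 1/(9*N + 152) = 1/(152 + 9*N))
-35860/M(-71, -17) - 2679/H(Q, -71) = -35860/(3 - 1*(-71)) - 2679/(1/(152 + 9*(-71))) = -35860/(3 + 71) - 2679/(1/(152 - 639)) = -35860/74 - 2679/(1/(-487)) = -35860*1/74 - 2679/(-1/487) = -17930/37 - 2679*(-487) = -17930/37 + 1304673 = 48254971/37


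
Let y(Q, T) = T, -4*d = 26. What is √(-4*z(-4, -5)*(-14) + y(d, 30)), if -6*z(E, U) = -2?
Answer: √438/3 ≈ 6.9762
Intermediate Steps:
d = -13/2 (d = -¼*26 = -13/2 ≈ -6.5000)
z(E, U) = ⅓ (z(E, U) = -⅙*(-2) = ⅓)
√(-4*z(-4, -5)*(-14) + y(d, 30)) = √(-4*⅓*(-14) + 30) = √(-4/3*(-14) + 30) = √(56/3 + 30) = √(146/3) = √438/3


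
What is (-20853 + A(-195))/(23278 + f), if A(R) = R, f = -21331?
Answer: -7016/649 ≈ -10.810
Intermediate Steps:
(-20853 + A(-195))/(23278 + f) = (-20853 - 195)/(23278 - 21331) = -21048/1947 = -21048*1/1947 = -7016/649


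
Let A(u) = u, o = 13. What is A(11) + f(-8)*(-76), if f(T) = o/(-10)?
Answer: 549/5 ≈ 109.80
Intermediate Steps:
f(T) = -13/10 (f(T) = 13/(-10) = 13*(-⅒) = -13/10)
A(11) + f(-8)*(-76) = 11 - 13/10*(-76) = 11 + 494/5 = 549/5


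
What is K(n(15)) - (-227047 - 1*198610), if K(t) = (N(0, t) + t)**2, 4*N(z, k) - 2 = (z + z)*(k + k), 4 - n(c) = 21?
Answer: 1703717/4 ≈ 4.2593e+5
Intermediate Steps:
n(c) = -17 (n(c) = 4 - 1*21 = 4 - 21 = -17)
N(z, k) = 1/2 + k*z (N(z, k) = 1/2 + ((z + z)*(k + k))/4 = 1/2 + ((2*z)*(2*k))/4 = 1/2 + (4*k*z)/4 = 1/2 + k*z)
K(t) = (1/2 + t)**2 (K(t) = ((1/2 + t*0) + t)**2 = ((1/2 + 0) + t)**2 = (1/2 + t)**2)
K(n(15)) - (-227047 - 1*198610) = (1 + 2*(-17))**2/4 - (-227047 - 1*198610) = (1 - 34)**2/4 - (-227047 - 198610) = (1/4)*(-33)**2 - 1*(-425657) = (1/4)*1089 + 425657 = 1089/4 + 425657 = 1703717/4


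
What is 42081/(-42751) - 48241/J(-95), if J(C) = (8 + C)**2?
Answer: -2380862080/323582319 ≈ -7.3578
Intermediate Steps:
42081/(-42751) - 48241/J(-95) = 42081/(-42751) - 48241/(8 - 95)**2 = 42081*(-1/42751) - 48241/((-87)**2) = -42081/42751 - 48241/7569 = -2380862080/323582319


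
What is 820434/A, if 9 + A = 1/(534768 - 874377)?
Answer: -139313385153/1528241 ≈ -91159.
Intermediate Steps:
A = -3056482/339609 (A = -9 + 1/(534768 - 874377) = -9 + 1/(-339609) = -9 - 1/339609 = -3056482/339609 ≈ -9.0000)
820434/A = 820434/(-3056482/339609) = 820434*(-339609/3056482) = -139313385153/1528241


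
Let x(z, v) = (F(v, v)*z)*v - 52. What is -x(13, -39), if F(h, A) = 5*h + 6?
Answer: -95771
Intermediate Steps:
F(h, A) = 6 + 5*h
x(z, v) = -52 + v*z*(6 + 5*v) (x(z, v) = ((6 + 5*v)*z)*v - 52 = (z*(6 + 5*v))*v - 52 = v*z*(6 + 5*v) - 52 = -52 + v*z*(6 + 5*v))
-x(13, -39) = -(-52 - 39*13*(6 + 5*(-39))) = -(-52 - 39*13*(6 - 195)) = -(-52 - 39*13*(-189)) = -(-52 + 95823) = -1*95771 = -95771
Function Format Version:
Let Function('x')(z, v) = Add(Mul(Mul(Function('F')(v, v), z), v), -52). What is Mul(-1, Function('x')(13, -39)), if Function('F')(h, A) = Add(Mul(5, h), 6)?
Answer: -95771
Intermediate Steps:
Function('F')(h, A) = Add(6, Mul(5, h))
Function('x')(z, v) = Add(-52, Mul(v, z, Add(6, Mul(5, v)))) (Function('x')(z, v) = Add(Mul(Mul(Add(6, Mul(5, v)), z), v), -52) = Add(Mul(Mul(z, Add(6, Mul(5, v))), v), -52) = Add(Mul(v, z, Add(6, Mul(5, v))), -52) = Add(-52, Mul(v, z, Add(6, Mul(5, v)))))
Mul(-1, Function('x')(13, -39)) = Mul(-1, Add(-52, Mul(-39, 13, Add(6, Mul(5, -39))))) = Mul(-1, Add(-52, Mul(-39, 13, Add(6, -195)))) = Mul(-1, Add(-52, Mul(-39, 13, -189))) = Mul(-1, Add(-52, 95823)) = Mul(-1, 95771) = -95771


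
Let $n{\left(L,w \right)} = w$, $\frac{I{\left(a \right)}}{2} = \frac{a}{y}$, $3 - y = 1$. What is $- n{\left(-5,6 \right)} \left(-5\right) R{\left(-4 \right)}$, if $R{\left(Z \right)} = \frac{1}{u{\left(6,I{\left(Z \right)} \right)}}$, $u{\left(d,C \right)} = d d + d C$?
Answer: $\frac{5}{2} \approx 2.5$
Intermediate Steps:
$y = 2$ ($y = 3 - 1 = 2$)
$I{\left(a \right)} = a$ ($I{\left(a \right)} = 2 \frac{a}{2} = a$)
$u{\left(d,C \right)} = d^{2} + C d$
$R{\left(Z \right)} = \frac{1}{36 + 6 Z}$ ($R{\left(Z \right)} = \frac{1}{6 \left(Z + 6\right)} = \frac{1}{6 \left(6 + Z\right)} = \frac{1}{36 + 6 Z}$)
$- n{\left(-5,6 \right)} \left(-5\right) R{\left(-4 \right)} = - 6 \left(-5\right) \frac{1}{6 \left(6 - 4\right)} = - \left(-30\right) \frac{1}{6 \cdot 2} = - \left(-30\right) \frac{1}{6} \cdot \frac{1}{2} = - \frac{-30}{12} = \left(-1\right) \left(- \frac{5}{2}\right) = \frac{5}{2}$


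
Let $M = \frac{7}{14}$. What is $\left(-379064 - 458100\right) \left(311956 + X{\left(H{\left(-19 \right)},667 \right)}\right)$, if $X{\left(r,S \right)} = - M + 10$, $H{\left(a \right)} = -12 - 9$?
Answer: $-261166285842$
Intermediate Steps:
$M = \frac{1}{2}$ ($M = 7 \cdot \frac{1}{14} = \frac{1}{2} \approx 0.5$)
$H{\left(a \right)} = -21$ ($H{\left(a \right)} = -12 - 9 = -21$)
$X{\left(r,S \right)} = \frac{19}{2}$ ($X{\left(r,S \right)} = \left(-1\right) \frac{1}{2} + 10 = - \frac{1}{2} + 10 = \frac{19}{2}$)
$\left(-379064 - 458100\right) \left(311956 + X{\left(H{\left(-19 \right)},667 \right)}\right) = \left(-379064 - 458100\right) \left(311956 + \frac{19}{2}\right) = \left(-837164\right) \frac{623931}{2} = -261166285842$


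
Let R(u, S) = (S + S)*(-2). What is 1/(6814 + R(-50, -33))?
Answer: 1/6946 ≈ 0.00014397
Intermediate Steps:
R(u, S) = -4*S (R(u, S) = (2*S)*(-2) = -4*S)
1/(6814 + R(-50, -33)) = 1/(6814 - 4*(-33)) = 1/(6814 + 132) = 1/6946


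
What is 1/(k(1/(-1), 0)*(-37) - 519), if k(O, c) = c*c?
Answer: -1/519 ≈ -0.0019268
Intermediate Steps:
k(O, c) = c²
1/(k(1/(-1), 0)*(-37) - 519) = 1/(0²*(-37) - 519) = 1/(0*(-37) - 519) = 1/(0 - 519) = 1/(-519) = -1/519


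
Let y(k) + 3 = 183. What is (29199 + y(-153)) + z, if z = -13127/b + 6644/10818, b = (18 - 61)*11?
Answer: 75237483452/2558457 ≈ 29407.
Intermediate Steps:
y(k) = 180 (y(k) = -3 + 183 = 180)
b = -473 (b = -43*11 = -473)
z = 72575249/2558457 (z = -13127/(-473) + 6644/10818 = -13127*(-1/473) + 6644*(1/10818) = 13127/473 + 3322/5409 = 72575249/2558457 ≈ 28.367)
(29199 + y(-153)) + z = (29199 + 180) + 72575249/2558457 = 29379 + 72575249/2558457 = 75237483452/2558457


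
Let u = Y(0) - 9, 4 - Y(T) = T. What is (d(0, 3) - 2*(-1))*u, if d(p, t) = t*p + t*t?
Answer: -55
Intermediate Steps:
Y(T) = 4 - T
d(p, t) = t² + p*t (d(p, t) = p*t + t² = t² + p*t)
u = -5 (u = (4 - 1*0) - 9 = (4 + 0) - 9 = 4 - 9 = -5)
(d(0, 3) - 2*(-1))*u = (3*(0 + 3) - 2*(-1))*(-5) = (3*3 + 2)*(-5) = (9 + 2)*(-5) = 11*(-5) = -55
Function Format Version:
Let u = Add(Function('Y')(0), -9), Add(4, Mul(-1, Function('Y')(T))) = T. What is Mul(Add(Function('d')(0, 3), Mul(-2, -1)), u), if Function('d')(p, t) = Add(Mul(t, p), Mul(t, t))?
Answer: -55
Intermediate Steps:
Function('Y')(T) = Add(4, Mul(-1, T))
Function('d')(p, t) = Add(Pow(t, 2), Mul(p, t)) (Function('d')(p, t) = Add(Mul(p, t), Pow(t, 2)) = Add(Pow(t, 2), Mul(p, t)))
u = -5 (u = Add(Add(4, Mul(-1, 0)), -9) = Add(Add(4, 0), -9) = Add(4, -9) = -5)
Mul(Add(Function('d')(0, 3), Mul(-2, -1)), u) = Mul(Add(Mul(3, Add(0, 3)), Mul(-2, -1)), -5) = Mul(Add(Mul(3, 3), 2), -5) = Mul(Add(9, 2), -5) = Mul(11, -5) = -55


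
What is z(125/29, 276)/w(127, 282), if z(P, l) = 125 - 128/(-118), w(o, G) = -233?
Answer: -7439/13747 ≈ -0.54114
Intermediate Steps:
z(P, l) = 7439/59 (z(P, l) = 125 - 128*(-1/118) = 125 + 64/59 = 7439/59)
z(125/29, 276)/w(127, 282) = (7439/59)/(-233) = (7439/59)*(-1/233) = -7439/13747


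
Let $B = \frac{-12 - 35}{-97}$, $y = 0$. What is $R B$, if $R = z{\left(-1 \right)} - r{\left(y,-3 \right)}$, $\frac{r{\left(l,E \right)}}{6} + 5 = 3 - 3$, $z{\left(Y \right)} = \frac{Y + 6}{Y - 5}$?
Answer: $\frac{8225}{582} \approx 14.132$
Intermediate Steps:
$z{\left(Y \right)} = \frac{6 + Y}{-5 + Y}$
$r{\left(l,E \right)} = -30$ ($r{\left(l,E \right)} = -30 + 6 \left(3 - 3\right) = -30 + 6 \cdot 0 = -30 + 0 = -30$)
$B = \frac{47}{97}$ ($B = \left(-12 - 35\right) \left(- \frac{1}{97}\right) = \left(-47\right) \left(- \frac{1}{97}\right) = \frac{47}{97} \approx 0.48454$)
$R = \frac{175}{6}$ ($R = \frac{6 - 1}{-5 - 1} - -30 = \frac{1}{-6} \cdot 5 + 30 = \left(- \frac{1}{6}\right) 5 + 30 = - \frac{5}{6} + 30 = \frac{175}{6} \approx 29.167$)
$R B = \frac{175}{6} \cdot \frac{47}{97} = \frac{8225}{582}$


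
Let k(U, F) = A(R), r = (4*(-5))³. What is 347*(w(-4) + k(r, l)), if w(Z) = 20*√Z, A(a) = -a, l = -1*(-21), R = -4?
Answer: 1388 + 13880*I ≈ 1388.0 + 13880.0*I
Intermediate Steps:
l = 21
r = -8000 (r = (-20)³ = -8000)
k(U, F) = 4 (k(U, F) = -1*(-4) = 4)
347*(w(-4) + k(r, l)) = 347*(20*√(-4) + 4) = 347*(20*(2*I) + 4) = 347*(40*I + 4) = 347*(4 + 40*I) = 1388 + 13880*I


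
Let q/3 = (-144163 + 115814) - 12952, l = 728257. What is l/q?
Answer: -728257/123903 ≈ -5.8776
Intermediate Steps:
q = -123903 (q = 3*((-144163 + 115814) - 12952) = 3*(-28349 - 12952) = 3*(-41301) = -123903)
l/q = 728257/(-123903) = 728257*(-1/123903) = -728257/123903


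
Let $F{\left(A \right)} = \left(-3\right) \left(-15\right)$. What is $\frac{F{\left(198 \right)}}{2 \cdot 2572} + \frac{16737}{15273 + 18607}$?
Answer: $\frac{782319}{1556060} \approx 0.50276$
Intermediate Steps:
$F{\left(A \right)} = 45$
$\frac{F{\left(198 \right)}}{2 \cdot 2572} + \frac{16737}{15273 + 18607} = \frac{45}{2 \cdot 2572} + \frac{16737}{15273 + 18607} = \frac{45}{5144} + \frac{16737}{33880} = 45 \cdot \frac{1}{5144} + 16737 \cdot \frac{1}{33880} = \frac{45}{5144} + \frac{2391}{4840} = \frac{782319}{1556060}$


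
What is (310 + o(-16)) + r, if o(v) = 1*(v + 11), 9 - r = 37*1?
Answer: 277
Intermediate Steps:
r = -28 (r = 9 - 37 = -28)
o(v) = 11 + v (o(v) = 1*(11 + v) = 11 + v)
(310 + o(-16)) + r = (310 + (11 - 16)) - 28 = (310 - 5) - 28 = 305 - 28 = 277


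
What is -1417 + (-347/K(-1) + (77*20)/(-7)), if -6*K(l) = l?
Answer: -3719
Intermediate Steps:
K(l) = -l/6
-1417 + (-347/K(-1) + (77*20)/(-7)) = -1417 + (-347/((-⅙*(-1))) + (77*20)/(-7)) = -1417 + (-347/⅙ + 1540*(-⅐)) = -1417 + (-347*6 - 220) = -1417 + (-2082 - 220) = -1417 - 2302 = -3719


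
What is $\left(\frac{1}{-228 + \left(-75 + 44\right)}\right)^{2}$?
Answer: $\frac{1}{67081} \approx 1.4907 \cdot 10^{-5}$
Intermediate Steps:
$\left(\frac{1}{-228 + \left(-75 + 44\right)}\right)^{2} = \left(\frac{1}{-228 - 31}\right)^{2} = \left(\frac{1}{-259}\right)^{2} = \left(- \frac{1}{259}\right)^{2} = \frac{1}{67081}$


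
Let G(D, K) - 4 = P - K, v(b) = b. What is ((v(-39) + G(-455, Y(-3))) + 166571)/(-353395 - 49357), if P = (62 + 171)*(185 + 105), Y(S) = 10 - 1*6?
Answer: -117051/201376 ≈ -0.58126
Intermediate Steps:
Y(S) = 4 (Y(S) = 10 - 6 = 4)
P = 67570 (P = 233*290 = 67570)
G(D, K) = 67574 - K (G(D, K) = 4 + (67570 - K) = 67574 - K)
((v(-39) + G(-455, Y(-3))) + 166571)/(-353395 - 49357) = ((-39 + (67574 - 1*4)) + 166571)/(-353395 - 49357) = ((-39 + (67574 - 4)) + 166571)/(-402752) = ((-39 + 67570) + 166571)*(-1/402752) = (67531 + 166571)*(-1/402752) = 234102*(-1/402752) = -117051/201376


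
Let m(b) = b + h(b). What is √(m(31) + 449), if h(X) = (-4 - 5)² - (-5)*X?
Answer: 2*√179 ≈ 26.758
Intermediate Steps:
h(X) = 81 + 5*X (h(X) = (-9)² + 5*X = 81 + 5*X)
m(b) = 81 + 6*b (m(b) = b + (81 + 5*b) = 81 + 6*b)
√(m(31) + 449) = √((81 + 6*31) + 449) = √((81 + 186) + 449) = √(267 + 449) = √716 = 2*√179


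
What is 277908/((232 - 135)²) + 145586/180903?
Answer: 51644209598/1702116327 ≈ 30.341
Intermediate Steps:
277908/((232 - 135)²) + 145586/180903 = 277908/(97²) + 145586*(1/180903) = 277908/9409 + 145586/180903 = 51644209598/1702116327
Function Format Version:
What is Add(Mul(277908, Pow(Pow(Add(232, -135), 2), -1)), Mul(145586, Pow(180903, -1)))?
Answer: Rational(51644209598, 1702116327) ≈ 30.341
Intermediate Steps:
Add(Mul(277908, Pow(Pow(Add(232, -135), 2), -1)), Mul(145586, Pow(180903, -1))) = Add(Mul(277908, Pow(Pow(97, 2), -1)), Mul(145586, Rational(1, 180903))) = Add(Mul(277908, Pow(9409, -1)), Rational(145586, 180903)) = Add(Mul(277908, Rational(1, 9409)), Rational(145586, 180903)) = Add(Rational(277908, 9409), Rational(145586, 180903)) = Rational(51644209598, 1702116327)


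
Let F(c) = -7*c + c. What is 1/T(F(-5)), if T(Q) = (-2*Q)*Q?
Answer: -1/1800 ≈ -0.00055556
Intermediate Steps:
F(c) = -6*c
T(Q) = -2*Q²
1/T(F(-5)) = 1/(-2*(-6*(-5))²) = 1/(-2*30²) = 1/(-2*900) = 1/(-1800) = -1/1800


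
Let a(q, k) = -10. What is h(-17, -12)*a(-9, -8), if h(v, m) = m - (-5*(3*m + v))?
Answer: 2770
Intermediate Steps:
h(v, m) = 5*v + 16*m (h(v, m) = m - (-5*(v + 3*m)) = m - (-15*m - 5*v) = m + (5*v + 15*m) = 5*v + 16*m)
h(-17, -12)*a(-9, -8) = (5*(-17) + 16*(-12))*(-10) = (-85 - 192)*(-10) = -277*(-10) = 2770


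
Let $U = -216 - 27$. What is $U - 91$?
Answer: $-334$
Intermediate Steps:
$U = -243$
$U - 91 = -243 - 91 = -334$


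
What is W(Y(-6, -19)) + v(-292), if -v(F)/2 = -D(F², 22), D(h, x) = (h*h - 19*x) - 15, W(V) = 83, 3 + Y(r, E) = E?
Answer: 14539898609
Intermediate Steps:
Y(r, E) = -3 + E
D(h, x) = -15 + h² - 19*x (D(h, x) = (h² - 19*x) - 15 = -15 + h² - 19*x)
v(F) = -866 + 2*F⁴ (v(F) = -(-2)*(-15 + (F²)² - 19*22) = -(-2)*(-15 + F⁴ - 418) = -(-2)*(-433 + F⁴) = -2*(433 - F⁴) = -866 + 2*F⁴)
W(Y(-6, -19)) + v(-292) = 83 + (-866 + 2*(-292)⁴) = 83 + (-866 + 2*7269949696) = 83 + (-866 + 14539899392) = 83 + 14539898526 = 14539898609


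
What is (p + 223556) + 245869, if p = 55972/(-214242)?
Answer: 7183606777/15303 ≈ 4.6942e+5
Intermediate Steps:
p = -3998/15303 (p = 55972*(-1/214242) = -3998/15303 ≈ -0.26126)
(p + 223556) + 245869 = (-3998/15303 + 223556) + 245869 = 3421073470/15303 + 245869 = 7183606777/15303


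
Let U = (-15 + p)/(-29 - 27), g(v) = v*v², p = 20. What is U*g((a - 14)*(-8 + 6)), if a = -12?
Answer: -87880/7 ≈ -12554.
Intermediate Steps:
g(v) = v³
U = -5/56 (U = (-15 + 20)/(-29 - 27) = 5/(-56) = 5*(-1/56) = -5/56 ≈ -0.089286)
U*g((a - 14)*(-8 + 6)) = -5*(-12 - 14)³*(-8 + 6)³/56 = -5*(-26*(-2))³/56 = -5/56*52³ = -5/56*140608 = -87880/7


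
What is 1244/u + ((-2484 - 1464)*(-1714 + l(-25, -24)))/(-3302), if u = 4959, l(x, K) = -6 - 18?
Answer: -17011342864/8187309 ≈ -2077.8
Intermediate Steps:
l(x, K) = -24
1244/u + ((-2484 - 1464)*(-1714 + l(-25, -24)))/(-3302) = 1244/4959 + ((-2484 - 1464)*(-1714 - 24))/(-3302) = 1244*(1/4959) - 3948*(-1738)*(-1/3302) = 1244/4959 + 6861624*(-1/3302) = 1244/4959 - 3430812/1651 = -17011342864/8187309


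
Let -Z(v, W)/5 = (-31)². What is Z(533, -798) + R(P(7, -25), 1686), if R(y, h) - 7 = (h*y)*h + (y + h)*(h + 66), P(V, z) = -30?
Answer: -82381366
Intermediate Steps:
Z(v, W) = -4805 (Z(v, W) = -5*(-31)² = -5*961 = -4805)
R(y, h) = 7 + y*h² + (66 + h)*(h + y) (R(y, h) = 7 + ((h*y)*h + (y + h)*(h + 66)) = 7 + (y*h² + (h + y)*(66 + h)) = 7 + (y*h² + (66 + h)*(h + y)) = 7 + y*h² + (66 + h)*(h + y))
Z(533, -798) + R(P(7, -25), 1686) = -4805 + (7 + 1686² + 66*1686 + 66*(-30) + 1686*(-30) - 30*1686²) = -4805 + (7 + 2842596 + 111276 - 1980 - 50580 - 30*2842596) = -4805 + (7 + 2842596 + 111276 - 1980 - 50580 - 85277880) = -4805 - 82376561 = -82381366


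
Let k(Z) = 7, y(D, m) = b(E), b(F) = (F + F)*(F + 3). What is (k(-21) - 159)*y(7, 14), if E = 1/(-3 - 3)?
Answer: 1292/9 ≈ 143.56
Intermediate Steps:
E = -⅙ (E = 1/(-6) = -⅙ ≈ -0.16667)
b(F) = 2*F*(3 + F) (b(F) = (2*F)*(3 + F) = 2*F*(3 + F))
y(D, m) = -17/18 (y(D, m) = 2*(-⅙)*(3 - ⅙) = 2*(-⅙)*(17/6) = -17/18)
(k(-21) - 159)*y(7, 14) = (7 - 159)*(-17/18) = -152*(-17/18) = 1292/9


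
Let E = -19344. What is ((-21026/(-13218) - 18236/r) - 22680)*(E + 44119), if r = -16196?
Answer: -15034473296129800/26759841 ≈ -5.6183e+8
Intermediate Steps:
((-21026/(-13218) - 18236/r) - 22680)*(E + 44119) = ((-21026/(-13218) - 18236/(-16196)) - 22680)*(-19344 + 44119) = ((-21026*(-1/13218) - 18236*(-1/16196)) - 22680)*24775 = ((10513/6609 + 4559/4049) - 22680)*24775 = (72697568/26759841 - 22680)*24775 = -606840496312/26759841*24775 = -15034473296129800/26759841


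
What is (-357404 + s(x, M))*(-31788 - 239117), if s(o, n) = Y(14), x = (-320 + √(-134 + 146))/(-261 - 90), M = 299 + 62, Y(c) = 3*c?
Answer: 96811152610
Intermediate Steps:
M = 361
x = 320/351 - 2*√3/351 (x = (-320 + √12)/(-351) = (-320 + 2*√3)*(-1/351) = 320/351 - 2*√3/351 ≈ 0.90181)
s(o, n) = 42 (s(o, n) = 3*14 = 42)
(-357404 + s(x, M))*(-31788 - 239117) = (-357404 + 42)*(-31788 - 239117) = -357362*(-270905) = 96811152610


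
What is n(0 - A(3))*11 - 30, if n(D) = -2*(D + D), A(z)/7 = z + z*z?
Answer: 3666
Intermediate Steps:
A(z) = 7*z + 7*z**2 (A(z) = 7*(z + z*z) = 7*(z + z**2) = 7*z + 7*z**2)
n(D) = -4*D
n(0 - A(3))*11 - 30 = -4*(0 - 7*3*(1 + 3))*11 - 30 = -4*(0 - 7*3*4)*11 - 30 = -4*(0 - 1*84)*11 - 30 = -4*(0 - 84)*11 - 30 = -4*(-84)*11 - 30 = 336*11 - 30 = 3696 - 30 = 3666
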